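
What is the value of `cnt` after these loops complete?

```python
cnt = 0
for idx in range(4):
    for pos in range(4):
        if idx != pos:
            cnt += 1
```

4² - 4 (exclude diagonal)
`cnt` takes the values: 0 → 1 → 2 → 3 → 4 → 5 → 6 → 7 → 8 → 9 → 10 → 11 → 12

Answer: 12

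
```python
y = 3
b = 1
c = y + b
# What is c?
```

Trace:
`y = 3` → y = 3
`b = 1` → b = 1
`c = y + b` → c = 4
So c = 4

Answer: 4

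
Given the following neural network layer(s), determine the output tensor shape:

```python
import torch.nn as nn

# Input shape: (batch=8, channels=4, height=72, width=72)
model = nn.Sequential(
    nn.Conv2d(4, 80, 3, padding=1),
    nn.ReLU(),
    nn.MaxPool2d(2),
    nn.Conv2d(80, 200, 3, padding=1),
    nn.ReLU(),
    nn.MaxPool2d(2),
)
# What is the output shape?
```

Input: (8, 4, 72, 72) -> after first Conv2d: (8, 80, 72, 72) -> after first MaxPool2d: (8, 80, 36, 36) -> after second Conv2d: (8, 200, 36, 36) -> Output: (8, 200, 18, 18)

Answer: (8, 200, 18, 18)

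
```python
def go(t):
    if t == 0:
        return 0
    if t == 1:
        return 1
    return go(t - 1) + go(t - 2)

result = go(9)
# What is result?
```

Build up from base cases: go(0)=0, go(1)=1, go(2)=1, go(3)=2, go(4)=3, go(5)=5, go(6)=8, ..., go(9)=34

Answer: 34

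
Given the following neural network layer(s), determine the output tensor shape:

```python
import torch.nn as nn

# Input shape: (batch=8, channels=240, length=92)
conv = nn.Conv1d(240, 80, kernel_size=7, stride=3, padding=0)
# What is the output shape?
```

Input: (8, 240, 92) -> Output: (8, 80, 29)

Answer: (8, 80, 29)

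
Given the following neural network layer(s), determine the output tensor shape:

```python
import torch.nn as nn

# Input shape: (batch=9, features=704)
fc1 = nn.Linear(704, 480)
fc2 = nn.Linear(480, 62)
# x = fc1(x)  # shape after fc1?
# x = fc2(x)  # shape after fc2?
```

Input: (9, 704) -> after fc1: (9, 480) -> Output: (9, 62)

Answer: (9, 62)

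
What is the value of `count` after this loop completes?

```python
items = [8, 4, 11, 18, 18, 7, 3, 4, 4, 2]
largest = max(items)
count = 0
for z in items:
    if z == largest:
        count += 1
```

Count of max value 18 in [8, 4, 11, 18, 18, 7, 3, 4, 4, 2]
`count` takes the values: 0 → 1 → 2

Answer: 2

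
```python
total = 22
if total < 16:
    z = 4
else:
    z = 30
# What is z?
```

Trace:
`total = 22` → total = 22
`if total < 16: ...` → total < 16 is False, take else branch → z = 30
So z = 30

Answer: 30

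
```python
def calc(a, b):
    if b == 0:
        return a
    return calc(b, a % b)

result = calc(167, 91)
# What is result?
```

calc(167, 91) -> calc(91, 76) -> calc(76, 15) -> calc(15, 1) -> calc(1, 0) -> 1

Answer: 1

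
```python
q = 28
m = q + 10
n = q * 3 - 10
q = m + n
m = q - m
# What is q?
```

Trace:
`q = 28` → q = 28
`m = q + 10` → m = 38
`n = q * 3 - 10` → n = 74
`q = m + n` → q = 112
`m = q - m` → m = 74
So q = 112

Answer: 112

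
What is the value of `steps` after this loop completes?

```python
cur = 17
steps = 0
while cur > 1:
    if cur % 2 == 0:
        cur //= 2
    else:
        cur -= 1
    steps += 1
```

Steps to reduce 17 to 1
`steps` takes the values: 0 → 1 → 2 → 3 → 4 → 5

Answer: 5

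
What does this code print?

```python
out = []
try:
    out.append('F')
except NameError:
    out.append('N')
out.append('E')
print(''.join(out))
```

Execution trace: 'F' (try body, no exception) → 'E' (after the try/except). Output: FE

Answer: FE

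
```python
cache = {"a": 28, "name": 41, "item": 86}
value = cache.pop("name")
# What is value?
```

Trace:
`cache = {"a": 28, "name": 41, "item": 86}` → cache = {'a': 28, 'name': 41, 'item': 86}
`value = cache.pop("name")` → cache = {'a': 28, 'item': 86}; value = 41
So value = 41

Answer: 41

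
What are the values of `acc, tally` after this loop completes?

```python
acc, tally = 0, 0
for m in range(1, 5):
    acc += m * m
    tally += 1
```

Sum of squares and count
`acc, tally` takes the values: (0, 0) → (1, 0) → (1, 1) → (5, 1) → (5, 2) → (14, 2) → (14, 3) → (30, 3) → (30, 4)

Answer: 30, 4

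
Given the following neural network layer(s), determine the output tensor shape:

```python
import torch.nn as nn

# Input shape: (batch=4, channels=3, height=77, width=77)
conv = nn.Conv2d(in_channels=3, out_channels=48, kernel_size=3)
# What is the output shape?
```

Input: (4, 3, 77, 77) -> Output: (4, 48, 75, 75)

Answer: (4, 48, 75, 75)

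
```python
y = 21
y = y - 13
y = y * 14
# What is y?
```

Trace:
`y = 21` → y = 21
`y = y - 13` → y = 8
`y = y * 14` → y = 112
So y = 112

Answer: 112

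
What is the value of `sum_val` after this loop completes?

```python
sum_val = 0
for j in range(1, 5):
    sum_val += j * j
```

Sum of squares 1² to 4² = 30
`sum_val` takes the values: 0 → 1 → 5 → 14 → 30

Answer: 30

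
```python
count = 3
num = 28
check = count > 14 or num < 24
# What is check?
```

Trace:
`count = 3` → count = 3
`num = 28` → num = 28
`check = count > 14 or num < 24` → check = False
So check = False

Answer: False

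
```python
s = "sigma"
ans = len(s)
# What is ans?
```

Trace:
`s = "sigma"` → s = 'sigma'
`ans = len(s)` → ans = 5
So ans = 5

Answer: 5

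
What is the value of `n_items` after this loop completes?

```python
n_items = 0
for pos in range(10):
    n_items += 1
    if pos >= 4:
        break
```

Loop breaks when pos reaches 4, n_items is 5
`n_items` takes the values: 0 → 1 → 2 → 3 → 4 → 5

Answer: 5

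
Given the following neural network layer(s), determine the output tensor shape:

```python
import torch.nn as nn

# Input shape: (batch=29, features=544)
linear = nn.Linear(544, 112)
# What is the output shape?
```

Input: (29, 544) -> Output: (29, 112)

Answer: (29, 112)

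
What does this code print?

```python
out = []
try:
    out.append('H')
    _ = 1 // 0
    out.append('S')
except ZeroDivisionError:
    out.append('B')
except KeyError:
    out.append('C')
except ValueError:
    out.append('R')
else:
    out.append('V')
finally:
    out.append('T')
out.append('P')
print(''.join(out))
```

Execution trace: 'H' (try body) → 'B' (except ZeroDivisionError) → 'T' (finally) → 'P' (after the try/except). Output: HBTP

Answer: HBTP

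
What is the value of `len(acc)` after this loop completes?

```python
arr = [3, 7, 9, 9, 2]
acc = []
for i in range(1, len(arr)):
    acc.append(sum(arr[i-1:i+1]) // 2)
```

Number of 2-element averages
`acc` takes the values: [] → [5] → [5, 8] → [5, 8, 9] → [5, 8, 9, 5]
So `len(acc)` = 4

Answer: 4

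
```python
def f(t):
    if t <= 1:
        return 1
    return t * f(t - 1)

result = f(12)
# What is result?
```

f(12) = 12 * 11 * 10 * 9 * 8 * 7 * 6 * 5 * 4 * 3 * 2 * 1 = 479001600

Answer: 479001600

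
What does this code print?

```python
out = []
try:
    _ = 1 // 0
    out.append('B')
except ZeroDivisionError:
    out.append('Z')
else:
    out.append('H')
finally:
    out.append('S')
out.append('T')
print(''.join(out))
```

Execution trace: 'Z' (except ZeroDivisionError) → 'S' (finally) → 'T' (after the try/except). Output: ZST

Answer: ZST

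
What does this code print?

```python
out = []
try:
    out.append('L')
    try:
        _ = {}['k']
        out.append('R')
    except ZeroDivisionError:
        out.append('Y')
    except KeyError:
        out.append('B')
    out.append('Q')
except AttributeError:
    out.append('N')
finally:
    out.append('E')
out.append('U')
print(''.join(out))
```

Execution trace: 'L' (try body) → 'B' (inner except KeyError) → 'Q' (try body, no exception) → 'E' (finally) → 'U' (after the try/except). Output: LBQEU

Answer: LBQEU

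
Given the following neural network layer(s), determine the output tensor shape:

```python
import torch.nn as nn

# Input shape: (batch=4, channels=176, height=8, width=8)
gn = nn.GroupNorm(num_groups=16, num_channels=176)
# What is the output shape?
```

Input: (4, 176, 8, 8) -> Output: (4, 176, 8, 8)

Answer: (4, 176, 8, 8)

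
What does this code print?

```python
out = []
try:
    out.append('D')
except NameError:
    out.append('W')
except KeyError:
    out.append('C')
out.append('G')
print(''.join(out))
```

Execution trace: 'D' (try body, no exception) → 'G' (after the try/except). Output: DG

Answer: DG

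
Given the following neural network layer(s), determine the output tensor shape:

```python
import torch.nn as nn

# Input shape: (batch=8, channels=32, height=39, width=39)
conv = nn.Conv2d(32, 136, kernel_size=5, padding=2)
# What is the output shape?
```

Input: (8, 32, 39, 39) -> Output: (8, 136, 39, 39)

Answer: (8, 136, 39, 39)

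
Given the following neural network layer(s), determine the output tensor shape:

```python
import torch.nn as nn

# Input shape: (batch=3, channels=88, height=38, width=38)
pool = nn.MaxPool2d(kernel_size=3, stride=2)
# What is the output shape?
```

Input: (3, 88, 38, 38) -> Output: (3, 88, 18, 18)

Answer: (3, 88, 18, 18)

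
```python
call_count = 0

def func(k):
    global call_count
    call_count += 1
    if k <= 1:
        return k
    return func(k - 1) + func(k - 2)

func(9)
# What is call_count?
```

Calls(k) = 1 + Calls(k-1) + Calls(k-2); Calls(0)=Calls(1)=1. For k=9 this gives 109.

Answer: 109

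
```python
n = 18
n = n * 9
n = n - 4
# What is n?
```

Trace:
`n = 18` → n = 18
`n = n * 9` → n = 162
`n = n - 4` → n = 158
So n = 158

Answer: 158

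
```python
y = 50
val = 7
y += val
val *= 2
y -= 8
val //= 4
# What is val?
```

Trace:
`y = 50` → y = 50
`val = 7` → val = 7
`y += val` → y = 57
`val *= 2` → val = 14
`y -= 8` → y = 49
`val //= 4` → val = 3
So val = 3

Answer: 3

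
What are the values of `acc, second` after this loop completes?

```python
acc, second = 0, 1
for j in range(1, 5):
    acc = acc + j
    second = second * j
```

Sum and factorial of 1 to 4
`acc, second` takes the values: (0, 1) → (1, 1) → (3, 1) → (3, 2) → (6, 2) → (6, 6) → (10, 6) → (10, 24)

Answer: 10, 24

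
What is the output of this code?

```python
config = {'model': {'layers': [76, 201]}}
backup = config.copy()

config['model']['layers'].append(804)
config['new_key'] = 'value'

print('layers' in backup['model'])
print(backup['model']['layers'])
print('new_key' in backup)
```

Key concept: shallow copy gotcha with nested dict.
Step by step:
`config = {'model': {'layers': [76, 201]}}` → config = {'model': {'layers': [76, 201]}}
`backup = config.copy()` → backup = {'model': {'layers': [76, 201]}}
`config['model']['layers'].append(804)` → config = {'model': {'layers': [76, 201, 804]}}; backup = {'model': {'layers': [76, 201, 804]}}
`config['new_key'] = 'value'` → config = {'model': {'layers': [76, 201, 804]}, 'new_key': 'value'}
`print('layers' in backup['model'])` → prints True
`print(backup['model']['layers'])` → prints [76, 201, 804]
`print('new_key' in backup)` → prints False

Answer:
True
[76, 201, 804]
False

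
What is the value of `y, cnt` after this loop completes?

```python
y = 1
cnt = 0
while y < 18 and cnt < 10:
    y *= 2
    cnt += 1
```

Double until >= 18 or 10 iterations
`y, cnt` takes the values: (1, 0) → (2, 0) → (2, 1) → (4, 1) → (4, 2) → (8, 2) → (8, 3) → (16, 3) → (16, 4) → (32, 4) → (32, 5)

Answer: 32, 5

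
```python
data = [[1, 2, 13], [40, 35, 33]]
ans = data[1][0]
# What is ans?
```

Trace:
`data = [[1, 2, 13], [40, 35, 33]]` → data = [[1, 2, 13], [40, 35, 33]]
`ans = data[1][0]` → ans = 40
So ans = 40

Answer: 40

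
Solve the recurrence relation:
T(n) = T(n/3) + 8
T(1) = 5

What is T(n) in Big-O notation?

Each step divides n by 3 and adds 8. After log_3(n) steps we reach T(1)=5. So T(n) = 8·log_3(n) + 5 = O(log n).

Answer: O(log n)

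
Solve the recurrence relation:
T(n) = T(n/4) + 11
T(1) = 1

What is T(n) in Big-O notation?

Each step divides n by 4 and adds 11. After log_4(n) steps we reach T(1)=1. So T(n) = 11·log_4(n) + 1 = O(log n).

Answer: O(log n)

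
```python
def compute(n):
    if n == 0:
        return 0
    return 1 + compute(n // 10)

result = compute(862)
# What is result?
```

Count of digits of 862: 3

Answer: 3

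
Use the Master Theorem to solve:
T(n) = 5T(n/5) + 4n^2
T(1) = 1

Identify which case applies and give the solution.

a=5, b=5, f(n)=4n^2. log_5(5) = 1. Since c=2 > 1 and the regularity condition holds (5(n/5)^2 = (5/5^2)n^2 with 5/5^2 < 1), Case 3 applies: T(n) = Θ(f(n)) = O(n^2).

Answer: O(n^2) - Case 3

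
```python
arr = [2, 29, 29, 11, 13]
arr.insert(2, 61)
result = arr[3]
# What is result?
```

Trace:
`arr = [2, 29, 29, 11, 13]` → arr = [2, 29, 29, 11, 13]
`arr.insert(2, 61)` → arr = [2, 29, 61, 29, 11, 13]
`result = arr[3]` → result = 29
So result = 29

Answer: 29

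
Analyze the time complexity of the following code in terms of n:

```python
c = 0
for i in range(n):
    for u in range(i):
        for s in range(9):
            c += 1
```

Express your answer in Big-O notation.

Each loop level contributes: n × n × 1. Multiplying the contributions gives O(n^2).

Answer: O(n^2)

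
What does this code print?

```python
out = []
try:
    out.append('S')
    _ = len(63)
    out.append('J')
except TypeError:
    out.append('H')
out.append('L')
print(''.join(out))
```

Execution trace: 'S' (try body) → 'H' (except TypeError) → 'L' (after the try/except). Output: SHL

Answer: SHL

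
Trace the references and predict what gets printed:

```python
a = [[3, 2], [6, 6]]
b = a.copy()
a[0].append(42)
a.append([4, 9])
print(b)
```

Key concept: shallow copy with nested lists.
Step by step:
`a = [[3, 2], [6, 6]]` → a = [[3, 2], [6, 6]]
`b = a.copy()` → b = [[3, 2], [6, 6]]
`a[0].append(42)` → a = [[3, 2, 42], [6, 6]]; b = [[3, 2, 42], [6, 6]]
`a.append([4, 9])` → a = [[3, 2, 42], [6, 6], [4, 9]]
`print(b)` → prints [[3, 2, 42], [6, 6]]

Answer: [[3, 2, 42], [6, 6]]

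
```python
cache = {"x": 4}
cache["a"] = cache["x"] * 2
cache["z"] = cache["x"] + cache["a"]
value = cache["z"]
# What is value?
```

Trace:
`cache = {"x": 4}` → cache = {'x': 4}
`cache["a"] = cache["x"] * 2` → cache = {'x': 4, 'a': 8}
`cache["z"] = cache["x"] + cache["a"]` → cache = {'x': 4, 'a': 8, 'z': 12}
`value = cache["z"]` → value = 12
So value = 12

Answer: 12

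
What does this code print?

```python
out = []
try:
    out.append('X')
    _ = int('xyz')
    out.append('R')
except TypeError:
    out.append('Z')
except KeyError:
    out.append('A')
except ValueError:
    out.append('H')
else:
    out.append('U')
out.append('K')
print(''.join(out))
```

Execution trace: 'X' (try body) → 'H' (except ValueError) → 'K' (after the try/except). Output: XHK

Answer: XHK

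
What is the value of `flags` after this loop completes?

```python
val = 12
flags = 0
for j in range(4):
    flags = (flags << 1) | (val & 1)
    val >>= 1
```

Reverse lowest 4 bits of 12
`flags` takes the values: 0 → 1 → 3

Answer: 3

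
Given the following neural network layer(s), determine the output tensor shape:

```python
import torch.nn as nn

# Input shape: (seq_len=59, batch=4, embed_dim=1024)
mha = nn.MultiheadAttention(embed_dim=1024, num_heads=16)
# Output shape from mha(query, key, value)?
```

Input: (59, 4, 1024) -> Output: (59, 4, 1024)

Answer: (59, 4, 1024)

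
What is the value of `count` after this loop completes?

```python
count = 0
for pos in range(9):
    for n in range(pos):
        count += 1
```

Triangle number: 0+1+2+...+8
`count` takes the values: 0 → 1 → 2 → 3 → 4 → 5 → 6 → 7 → 8 → 9 → 10 → 11 → 12 → 13 → 14 → 15 → 16 → 17 → 18 → 19 → 20 → 21 → 22 → 23 → 24 → 25 → 26 → 27 → 28 → 29 → 30 → 31 → 32 → 33 → 34 → 35 → 36

Answer: 36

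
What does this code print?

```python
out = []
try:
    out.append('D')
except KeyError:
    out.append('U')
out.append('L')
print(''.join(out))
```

Execution trace: 'D' (try body, no exception) → 'L' (after the try/except). Output: DL

Answer: DL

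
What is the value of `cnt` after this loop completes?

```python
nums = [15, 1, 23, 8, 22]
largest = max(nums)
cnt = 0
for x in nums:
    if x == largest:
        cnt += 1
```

Count of max value 23 in [15, 1, 23, 8, 22]
`cnt` takes the values: 0 → 1

Answer: 1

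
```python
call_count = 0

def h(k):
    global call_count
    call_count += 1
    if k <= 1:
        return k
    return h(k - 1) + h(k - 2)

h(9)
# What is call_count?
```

Calls(k) = 1 + Calls(k-1) + Calls(k-2); Calls(0)=Calls(1)=1. For k=9 this gives 109.

Answer: 109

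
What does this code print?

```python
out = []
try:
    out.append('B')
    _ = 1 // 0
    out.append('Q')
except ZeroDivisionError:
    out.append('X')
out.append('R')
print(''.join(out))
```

Execution trace: 'B' (try body) → 'X' (except ZeroDivisionError) → 'R' (after the try/except). Output: BXR

Answer: BXR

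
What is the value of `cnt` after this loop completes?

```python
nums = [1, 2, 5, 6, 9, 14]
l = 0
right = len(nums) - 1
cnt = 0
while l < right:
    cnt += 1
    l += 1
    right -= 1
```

Iterations until pointers meet (list length 6)
`cnt` takes the values: 0 → 1 → 2 → 3

Answer: 3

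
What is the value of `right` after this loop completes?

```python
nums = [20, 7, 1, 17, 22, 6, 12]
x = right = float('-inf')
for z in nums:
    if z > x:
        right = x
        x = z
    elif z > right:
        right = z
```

Second largest (with repeats) in [20, 7, 1, 17, 22, 6, 12]
`right` takes the values: -inf → 7 → 17 → 20

Answer: 20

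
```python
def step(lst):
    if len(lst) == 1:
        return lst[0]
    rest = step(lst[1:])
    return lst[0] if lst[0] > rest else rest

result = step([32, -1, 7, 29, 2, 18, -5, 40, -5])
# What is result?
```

Recursive max over [32, -1, 7, 29, 2, 18, -5, 40, -5] = 40

Answer: 40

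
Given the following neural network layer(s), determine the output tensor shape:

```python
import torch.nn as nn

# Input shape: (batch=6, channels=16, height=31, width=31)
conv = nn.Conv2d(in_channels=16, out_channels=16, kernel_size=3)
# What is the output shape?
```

Input: (6, 16, 31, 31) -> Output: (6, 16, 29, 29)

Answer: (6, 16, 29, 29)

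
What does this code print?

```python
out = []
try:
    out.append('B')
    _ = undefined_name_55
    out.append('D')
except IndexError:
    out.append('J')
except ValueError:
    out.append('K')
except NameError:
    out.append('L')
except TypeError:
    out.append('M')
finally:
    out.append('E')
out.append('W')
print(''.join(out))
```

Execution trace: 'B' (try body) → 'L' (except NameError) → 'E' (finally) → 'W' (after the try/except). Output: BLEW

Answer: BLEW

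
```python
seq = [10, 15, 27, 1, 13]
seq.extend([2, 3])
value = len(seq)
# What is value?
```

Trace:
`seq = [10, 15, 27, 1, 13]` → seq = [10, 15, 27, 1, 13]
`seq.extend([2, 3])` → seq = [10, 15, 27, 1, 13, 2, 3]
`value = len(seq)` → value = 7
So value = 7

Answer: 7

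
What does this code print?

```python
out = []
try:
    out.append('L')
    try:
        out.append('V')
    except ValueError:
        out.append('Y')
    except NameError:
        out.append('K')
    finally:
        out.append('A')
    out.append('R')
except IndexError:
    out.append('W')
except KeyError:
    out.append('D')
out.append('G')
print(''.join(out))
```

Execution trace: 'L' (try body) → 'V' (inner try body, no exception) → 'A' (inner finally) → 'R' (try body, no exception) → 'G' (after the try/except). Output: LVARG

Answer: LVARG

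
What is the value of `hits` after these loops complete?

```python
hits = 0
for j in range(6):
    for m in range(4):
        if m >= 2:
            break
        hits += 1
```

Inner breaks at 2, outer runs 6 times
`hits` takes the values: 0 → 1 → 2 → 3 → 4 → 5 → 6 → 7 → 8 → 9 → 10 → 11 → 12

Answer: 12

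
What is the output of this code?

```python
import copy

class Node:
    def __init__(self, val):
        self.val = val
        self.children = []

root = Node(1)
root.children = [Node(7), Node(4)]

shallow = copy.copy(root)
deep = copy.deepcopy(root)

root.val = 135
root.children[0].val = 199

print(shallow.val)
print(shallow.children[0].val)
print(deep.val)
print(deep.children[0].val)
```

Key concept: deep copy with custom objects.
Step by step:
`root = Node(1)` → root = Node(val=1, children=[])
`root.children = [Node(7), Node(4)]` → root = Node(val=1, children=[Node(val=7, children=[]), Node(val=4, children=[])])
`shallow = copy.copy(root)` → shallow = Node(val=1, children=[Node(val=7, children=[]), Node(val=4, children=[])])
`deep = copy.deepcopy(root)` → deep = Node(val=1, children=[Node(val=7, children=[]), Node(val=4, children=[])])
`root.val = 135` → root = Node(val=135, children=[Node(val=7, children=[]), Node(val=4, children=[])])
`root.children[0].val = 199` → root = Node(val=135, children=[Node(val=199, children=[]), Node(val=4, children=[])]); shallow = Node(val=1, children=[Node(val=199, children=[]), Node(val=4, children=[])])
`print(shallow.val)` → prints 1
`print(shallow.children[0].val)` → prints 199
`print(deep.val)` → prints 1
`print(deep.children[0].val)` → prints 7

Answer:
1
199
1
7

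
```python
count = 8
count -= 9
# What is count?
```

Trace:
`count = 8` → count = 8
`count -= 9` → count = -1
So count = -1

Answer: -1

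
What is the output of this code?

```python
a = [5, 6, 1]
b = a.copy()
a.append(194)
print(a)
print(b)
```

Key concept: list.copy() creates independent copy.
Step by step:
`a = [5, 6, 1]` → a = [5, 6, 1]
`b = a.copy()` → b = [5, 6, 1]
`a.append(194)` → a = [5, 6, 1, 194]
`print(a)` → prints [5, 6, 1, 194]
`print(b)` → prints [5, 6, 1]

Answer:
[5, 6, 1, 194]
[5, 6, 1]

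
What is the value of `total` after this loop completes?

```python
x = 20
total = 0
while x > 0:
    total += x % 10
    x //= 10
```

Sum digits of 20
`total` takes the values: 0 → 2

Answer: 2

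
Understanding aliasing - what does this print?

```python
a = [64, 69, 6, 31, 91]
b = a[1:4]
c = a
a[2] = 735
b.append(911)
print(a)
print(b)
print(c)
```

Key concept: slice vs alias.
Step by step:
`a = [64, 69, 6, 31, 91]` → a = [64, 69, 6, 31, 91]
`b = a[1:4]` → b = [69, 6, 31]
`c = a` → c = [64, 69, 6, 31, 91] (same object as a)
`a[2] = 735` → a = [64, 69, 735, 31, 91] (same object as c); c = [64, 69, 735, 31, 91] (same object as a)
`b.append(911)` → b = [69, 6, 31, 911]
`print(a)` → prints [64, 69, 735, 31, 91]
`print(b)` → prints [69, 6, 31, 911]
`print(c)` → prints [64, 69, 735, 31, 91]

Answer:
[64, 69, 735, 31, 91]
[69, 6, 31, 911]
[64, 69, 735, 31, 91]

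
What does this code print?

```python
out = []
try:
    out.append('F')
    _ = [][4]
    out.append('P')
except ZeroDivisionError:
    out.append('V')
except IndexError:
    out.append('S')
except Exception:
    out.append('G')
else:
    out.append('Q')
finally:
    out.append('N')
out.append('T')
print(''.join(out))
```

Execution trace: 'F' (try body) → 'S' (except IndexError) → 'N' (finally) → 'T' (after the try/except). Output: FSNT

Answer: FSNT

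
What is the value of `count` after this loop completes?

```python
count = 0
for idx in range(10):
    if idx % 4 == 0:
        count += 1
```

Count numbers divisible by 4 in range(10)
`count` takes the values: 0 → 1 → 2 → 3

Answer: 3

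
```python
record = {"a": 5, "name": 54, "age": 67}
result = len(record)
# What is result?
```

Trace:
`record = {"a": 5, "name": 54, "age": 67}` → record = {'a': 5, 'name': 54, 'age': 67}
`result = len(record)` → result = 3
So result = 3

Answer: 3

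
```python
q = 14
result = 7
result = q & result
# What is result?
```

Trace:
`q = 14` → q = 14
`result = 7` → result = 7
`result = q & result` → result = 6
So result = 6

Answer: 6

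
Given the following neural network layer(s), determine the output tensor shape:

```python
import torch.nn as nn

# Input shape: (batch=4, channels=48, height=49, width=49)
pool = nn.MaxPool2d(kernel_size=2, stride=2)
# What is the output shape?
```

Input: (4, 48, 49, 49) -> Output: (4, 48, 24, 24)

Answer: (4, 48, 24, 24)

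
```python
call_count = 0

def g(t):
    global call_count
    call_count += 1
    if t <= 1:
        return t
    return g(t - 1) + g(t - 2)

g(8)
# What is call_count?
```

Calls(t) = 1 + Calls(t-1) + Calls(t-2); Calls(0)=Calls(1)=1. For t=8 this gives 67.

Answer: 67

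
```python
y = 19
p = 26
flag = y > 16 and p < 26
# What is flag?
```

Trace:
`y = 19` → y = 19
`p = 26` → p = 26
`flag = y > 16 and p < 26` → flag = False
So flag = False

Answer: False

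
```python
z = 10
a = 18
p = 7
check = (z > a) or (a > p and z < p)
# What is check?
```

Trace:
`z = 10` → z = 10
`a = 18` → a = 18
`p = 7` → p = 7
`check = (z > a) or (a > p and z < p)` → check = False
So check = False

Answer: False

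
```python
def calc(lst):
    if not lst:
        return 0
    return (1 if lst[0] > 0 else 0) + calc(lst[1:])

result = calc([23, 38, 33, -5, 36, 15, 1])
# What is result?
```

Count of positive elements in [23, 38, 33, -5, 36, 15, 1] = 6

Answer: 6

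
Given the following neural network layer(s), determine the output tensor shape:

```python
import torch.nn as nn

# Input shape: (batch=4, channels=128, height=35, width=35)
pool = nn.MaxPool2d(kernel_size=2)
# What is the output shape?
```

Input: (4, 128, 35, 35) -> Output: (4, 128, 17, 17)

Answer: (4, 128, 17, 17)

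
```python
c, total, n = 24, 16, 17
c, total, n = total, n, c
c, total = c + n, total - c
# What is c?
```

Trace:
`c, total, n = 24, 16, 17` → c = 24; total = 16; n = 17
`c, total, n = total, n, c` → c = 16; total = 17; n = 24
`c, total = c + n, total - c` → c = 40; total = 1
So c = 40

Answer: 40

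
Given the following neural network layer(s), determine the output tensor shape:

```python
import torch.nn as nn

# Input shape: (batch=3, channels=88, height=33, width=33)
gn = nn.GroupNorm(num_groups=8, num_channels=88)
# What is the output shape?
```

Input: (3, 88, 33, 33) -> Output: (3, 88, 33, 33)

Answer: (3, 88, 33, 33)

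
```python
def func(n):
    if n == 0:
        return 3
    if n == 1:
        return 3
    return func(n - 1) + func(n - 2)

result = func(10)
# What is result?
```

Build up from base cases: func(0)=3, func(1)=3, func(2)=6, func(3)=9, func(4)=15, func(5)=24, func(6)=39, ..., func(10)=267

Answer: 267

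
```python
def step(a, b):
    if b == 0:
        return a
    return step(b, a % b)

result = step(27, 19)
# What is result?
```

step(27, 19) -> step(19, 8) -> step(8, 3) -> step(3, 2) -> step(2, 1) -> step(1, 0) -> 1

Answer: 1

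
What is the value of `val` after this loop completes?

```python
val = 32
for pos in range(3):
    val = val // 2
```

Halve 3 times: 32 // 2^3 = 4
`val` takes the values: 32 → 16 → 8 → 4

Answer: 4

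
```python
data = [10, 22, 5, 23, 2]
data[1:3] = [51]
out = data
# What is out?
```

Trace:
`data = [10, 22, 5, 23, 2]` → data = [10, 22, 5, 23, 2]
`data[1:3] = [51]` → data = [10, 51, 23, 2]
`out = data` → out = [10, 51, 23, 2]
So out = [10, 51, 23, 2]

Answer: [10, 51, 23, 2]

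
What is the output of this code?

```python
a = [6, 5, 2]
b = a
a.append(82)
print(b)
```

Key concept: basic list aliasing.
Step by step:
`a = [6, 5, 2]` → a = [6, 5, 2]
`b = a` → b = [6, 5, 2] (same object as a)
`a.append(82)` → a = [6, 5, 2, 82] (same object as b); b = [6, 5, 2, 82] (same object as a)
`print(b)` → prints [6, 5, 2, 82]

Answer: [6, 5, 2, 82]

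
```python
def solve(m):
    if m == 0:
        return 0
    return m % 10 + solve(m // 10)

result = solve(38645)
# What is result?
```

Sum of digits of 38645: 5 + 4 + 6 + 8 + 3 = 26

Answer: 26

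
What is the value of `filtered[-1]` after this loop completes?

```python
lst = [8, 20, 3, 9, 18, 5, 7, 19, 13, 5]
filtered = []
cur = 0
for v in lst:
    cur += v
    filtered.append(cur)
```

Cumulative sum ends at 107
`filtered` takes the values: [] → [8] → [8, 28] → [8, 28, 31] → [8, 28, 31, 40] → [8, 28, 31, 40, 58] → [8, 28, 31, 40, 58, 63] → [8, 28, 31, 40, 58, 63, 70] → [8, 28, 31, 40, 58, 63, 70, 89] → [8, 28, 31, 40, 58, 63, 70, 89, 102] → [8, 28, 31, 40, 58, 63, 70, 89, 102, 107]
So `filtered[-1]` = 107

Answer: 107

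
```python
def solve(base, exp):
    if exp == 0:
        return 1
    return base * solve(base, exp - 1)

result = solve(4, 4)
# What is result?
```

solve(4, 4) = 4 * 4 * 4 * 4 = 256

Answer: 256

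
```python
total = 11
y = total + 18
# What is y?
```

Trace:
`total = 11` → total = 11
`y = total + 18` → y = 29
So y = 29

Answer: 29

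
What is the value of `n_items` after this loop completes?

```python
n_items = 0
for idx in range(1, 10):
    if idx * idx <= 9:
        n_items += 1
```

Count numbers where idx² ≤ 9
`n_items` takes the values: 0 → 1 → 2 → 3

Answer: 3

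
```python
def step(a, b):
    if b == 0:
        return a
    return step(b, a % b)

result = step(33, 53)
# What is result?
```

step(33, 53) -> step(53, 33) -> step(33, 20) -> step(20, 13) -> step(13, 7) -> step(7, 6) -> step(6, 1) -> step(1, 0) -> 1

Answer: 1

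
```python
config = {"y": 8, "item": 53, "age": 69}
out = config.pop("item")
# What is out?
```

Trace:
`config = {"y": 8, "item": 53, "age": 69}` → config = {'y': 8, 'item': 53, 'age': 69}
`out = config.pop("item")` → config = {'y': 8, 'age': 69}; out = 53
So out = 53

Answer: 53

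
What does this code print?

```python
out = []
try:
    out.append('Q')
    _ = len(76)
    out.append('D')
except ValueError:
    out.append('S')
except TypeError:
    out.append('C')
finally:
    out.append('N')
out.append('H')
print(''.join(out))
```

Execution trace: 'Q' (try body) → 'C' (except TypeError) → 'N' (finally) → 'H' (after the try/except). Output: QCNH

Answer: QCNH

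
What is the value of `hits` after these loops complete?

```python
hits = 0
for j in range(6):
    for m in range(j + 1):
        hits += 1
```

Triangle: 1 + 2 + ... + 6
`hits` takes the values: 0 → 1 → 2 → 3 → 4 → 5 → 6 → 7 → 8 → 9 → 10 → 11 → 12 → 13 → 14 → 15 → 16 → 17 → 18 → 19 → 20 → 21

Answer: 21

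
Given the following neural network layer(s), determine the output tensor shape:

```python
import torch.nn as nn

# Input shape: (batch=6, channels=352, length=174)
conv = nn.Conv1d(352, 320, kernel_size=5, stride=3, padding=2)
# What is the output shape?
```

Input: (6, 352, 174) -> Output: (6, 320, 58)

Answer: (6, 320, 58)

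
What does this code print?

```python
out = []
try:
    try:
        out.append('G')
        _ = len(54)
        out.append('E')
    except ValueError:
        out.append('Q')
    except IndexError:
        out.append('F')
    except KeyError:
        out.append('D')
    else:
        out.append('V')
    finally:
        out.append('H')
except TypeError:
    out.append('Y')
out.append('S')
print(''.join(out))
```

Execution trace: 'G' (inner try body) → 'H' (inner finally) → 'Y' (outer except TypeError) → 'S' (after the try/except). Output: GHYS

Answer: GHYS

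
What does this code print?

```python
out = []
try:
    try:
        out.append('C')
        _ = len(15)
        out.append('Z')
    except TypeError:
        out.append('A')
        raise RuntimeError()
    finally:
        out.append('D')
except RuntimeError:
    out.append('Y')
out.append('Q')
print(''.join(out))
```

Execution trace: 'C' (try body) → 'A' (except TypeError) → 'D' (finally) → 'Y' (outer except RuntimeError) → 'Q' (after the try/except). Output: CADYQ

Answer: CADYQ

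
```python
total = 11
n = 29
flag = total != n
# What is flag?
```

Trace:
`total = 11` → total = 11
`n = 29` → n = 29
`flag = total != n` → flag = True
So flag = True

Answer: True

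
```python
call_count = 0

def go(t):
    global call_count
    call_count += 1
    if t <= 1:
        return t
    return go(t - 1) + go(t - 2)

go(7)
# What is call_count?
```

Calls(t) = 1 + Calls(t-1) + Calls(t-2); Calls(0)=Calls(1)=1. For t=7 this gives 41.

Answer: 41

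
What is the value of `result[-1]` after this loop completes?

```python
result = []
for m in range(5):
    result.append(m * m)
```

Last element of squares 0 to 4
`result` takes the values: [] → [0] → [0, 1] → [0, 1, 4] → [0, 1, 4, 9] → [0, 1, 4, 9, 16]
So `result[-1]` = 16

Answer: 16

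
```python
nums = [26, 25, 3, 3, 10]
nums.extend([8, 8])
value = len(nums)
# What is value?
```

Trace:
`nums = [26, 25, 3, 3, 10]` → nums = [26, 25, 3, 3, 10]
`nums.extend([8, 8])` → nums = [26, 25, 3, 3, 10, 8, 8]
`value = len(nums)` → value = 7
So value = 7

Answer: 7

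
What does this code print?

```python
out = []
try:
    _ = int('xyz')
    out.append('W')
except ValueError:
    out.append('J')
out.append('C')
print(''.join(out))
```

Execution trace: 'J' (except ValueError) → 'C' (after the try/except). Output: JC

Answer: JC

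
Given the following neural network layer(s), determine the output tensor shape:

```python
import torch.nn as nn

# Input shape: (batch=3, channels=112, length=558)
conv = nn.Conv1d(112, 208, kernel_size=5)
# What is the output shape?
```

Input: (3, 112, 558) -> Output: (3, 208, 554)

Answer: (3, 208, 554)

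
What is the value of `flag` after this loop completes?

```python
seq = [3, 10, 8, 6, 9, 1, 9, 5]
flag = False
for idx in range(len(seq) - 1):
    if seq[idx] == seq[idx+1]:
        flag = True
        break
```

Check consecutive duplicates in [3, 10, 8, 6, 9, 1, 9, 5]
`flag` takes the values: False

Answer: False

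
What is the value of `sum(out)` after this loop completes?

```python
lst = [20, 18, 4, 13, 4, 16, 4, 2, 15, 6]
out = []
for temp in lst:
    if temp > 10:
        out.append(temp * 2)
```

Sum of doubled values > 10
`out` takes the values: [] → [40] → [40, 36] → [40, 36, 26] → [40, 36, 26, 32] → [40, 36, 26, 32, 30]
So `sum(out)` = 164

Answer: 164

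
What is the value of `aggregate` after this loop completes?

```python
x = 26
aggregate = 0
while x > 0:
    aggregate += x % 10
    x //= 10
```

Sum digits of 26
`aggregate` takes the values: 0 → 6 → 8

Answer: 8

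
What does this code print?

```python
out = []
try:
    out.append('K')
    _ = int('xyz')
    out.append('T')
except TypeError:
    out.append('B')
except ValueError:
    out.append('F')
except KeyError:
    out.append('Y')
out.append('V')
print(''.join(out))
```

Execution trace: 'K' (try body) → 'F' (except ValueError) → 'V' (after the try/except). Output: KFV

Answer: KFV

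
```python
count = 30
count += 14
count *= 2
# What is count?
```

Trace:
`count = 30` → count = 30
`count += 14` → count = 44
`count *= 2` → count = 88
So count = 88

Answer: 88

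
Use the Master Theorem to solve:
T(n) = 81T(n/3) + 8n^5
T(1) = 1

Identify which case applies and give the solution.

a=81, b=3, f(n)=8n^5. log_3(81) = 4. Since c=5 > 4 and the regularity condition holds (81(n/3)^5 = (81/3^5)n^5 with 81/3^5 < 1), Case 3 applies: T(n) = Θ(f(n)) = O(n^5).

Answer: O(n^5) - Case 3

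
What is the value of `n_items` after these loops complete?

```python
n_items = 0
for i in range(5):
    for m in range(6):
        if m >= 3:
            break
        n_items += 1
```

Inner breaks at 3, outer runs 5 times
`n_items` takes the values: 0 → 1 → 2 → 3 → 4 → 5 → 6 → 7 → 8 → 9 → 10 → 11 → 12 → 13 → 14 → 15

Answer: 15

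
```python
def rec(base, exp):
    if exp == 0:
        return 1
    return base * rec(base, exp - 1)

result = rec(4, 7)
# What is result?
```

rec(4, 7) = 4 * 4 * 4 * 4 * 4 * 4 * 4 = 16384

Answer: 16384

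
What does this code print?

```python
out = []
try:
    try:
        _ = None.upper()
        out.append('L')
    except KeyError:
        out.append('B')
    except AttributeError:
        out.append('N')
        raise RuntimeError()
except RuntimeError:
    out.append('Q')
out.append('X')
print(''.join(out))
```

Execution trace: 'N' (inner except AttributeError) → 'Q' (outer except RuntimeError) → 'X' (after the try/except). Output: NQX

Answer: NQX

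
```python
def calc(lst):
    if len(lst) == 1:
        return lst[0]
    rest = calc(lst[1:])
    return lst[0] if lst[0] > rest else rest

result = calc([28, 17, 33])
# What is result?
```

Recursive max over [28, 17, 33] = 33

Answer: 33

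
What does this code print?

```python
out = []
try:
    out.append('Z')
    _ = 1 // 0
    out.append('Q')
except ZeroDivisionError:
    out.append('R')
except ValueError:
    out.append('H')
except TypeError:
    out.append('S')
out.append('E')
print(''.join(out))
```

Execution trace: 'Z' (try body) → 'R' (except ZeroDivisionError) → 'E' (after the try/except). Output: ZRE

Answer: ZRE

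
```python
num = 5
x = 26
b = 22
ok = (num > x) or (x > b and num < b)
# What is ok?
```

Trace:
`num = 5` → num = 5
`x = 26` → x = 26
`b = 22` → b = 22
`ok = (num > x) or (x > b and num < b)` → ok = True
So ok = True

Answer: True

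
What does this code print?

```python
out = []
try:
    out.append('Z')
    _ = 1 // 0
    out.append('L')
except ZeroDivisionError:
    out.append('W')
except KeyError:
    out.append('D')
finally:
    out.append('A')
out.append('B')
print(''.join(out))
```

Execution trace: 'Z' (try body) → 'W' (except ZeroDivisionError) → 'A' (finally) → 'B' (after the try/except). Output: ZWAB

Answer: ZWAB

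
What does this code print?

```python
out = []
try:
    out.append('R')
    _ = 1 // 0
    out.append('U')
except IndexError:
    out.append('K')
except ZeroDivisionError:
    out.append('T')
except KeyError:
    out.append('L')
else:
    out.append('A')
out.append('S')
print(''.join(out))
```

Execution trace: 'R' (try body) → 'T' (except ZeroDivisionError) → 'S' (after the try/except). Output: RTS

Answer: RTS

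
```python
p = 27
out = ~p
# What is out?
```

Trace:
`p = 27` → p = 27
`out = ~p` → out = -28
So out = -28

Answer: -28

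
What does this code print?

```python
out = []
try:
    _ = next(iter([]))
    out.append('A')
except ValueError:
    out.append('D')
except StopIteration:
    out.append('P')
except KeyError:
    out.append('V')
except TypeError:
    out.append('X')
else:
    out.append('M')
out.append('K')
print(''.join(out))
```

Execution trace: 'P' (except StopIteration) → 'K' (after the try/except). Output: PK

Answer: PK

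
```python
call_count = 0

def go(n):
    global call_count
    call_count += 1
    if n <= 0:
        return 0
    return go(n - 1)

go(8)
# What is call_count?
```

Linear recursion stepping by 1: 9 calls from n=8 down to ≤0.

Answer: 9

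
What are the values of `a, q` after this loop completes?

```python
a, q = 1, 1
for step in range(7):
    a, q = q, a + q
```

Fibonacci: after 7 iterations
`a, q` takes the values: (1, 1) → (1, 2) → (2, 3) → (3, 5) → (5, 8) → (8, 13) → (13, 21) → (21, 34)

Answer: 21, 34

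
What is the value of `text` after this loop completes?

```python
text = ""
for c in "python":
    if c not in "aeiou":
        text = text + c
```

Remove vowels from 'python'
`text` takes the values: "" → "p" → "py" → "pyt" → "pyth" → "pythn"

Answer: "pythn"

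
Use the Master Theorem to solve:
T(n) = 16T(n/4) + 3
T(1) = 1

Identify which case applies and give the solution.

a=16, b=4, f(n)=3. log_4(16) = 2. Since c=0 < 2, Case 1 applies: T(n) = Θ(n^log_b(a)) = O(n^2).

Answer: O(n^2) - Case 1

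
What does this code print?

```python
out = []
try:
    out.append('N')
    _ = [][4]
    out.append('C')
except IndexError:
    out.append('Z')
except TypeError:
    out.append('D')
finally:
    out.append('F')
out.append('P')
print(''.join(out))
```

Execution trace: 'N' (try body) → 'Z' (except IndexError) → 'F' (finally) → 'P' (after the try/except). Output: NZFP

Answer: NZFP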